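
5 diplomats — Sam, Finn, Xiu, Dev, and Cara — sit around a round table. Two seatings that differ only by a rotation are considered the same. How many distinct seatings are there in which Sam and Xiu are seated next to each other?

Glue Sam and Xiu into a block (2 internal orders). Seating 4 units around a circle gives (3)! arrangements.
So 2 × (3)! = 2 × 6 = 12.

12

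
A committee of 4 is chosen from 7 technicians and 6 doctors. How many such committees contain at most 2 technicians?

470

Split by how many technicians are chosen (0 through 2).
Sum: C(7,0)·C(6,4) + C(7,1)·C(6,3) + C(7,2)·C(6,2) = 15 + 140 + 315 = 470.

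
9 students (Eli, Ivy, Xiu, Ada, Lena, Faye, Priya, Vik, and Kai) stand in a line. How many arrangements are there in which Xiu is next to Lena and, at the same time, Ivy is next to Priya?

Treat {Xiu,Lena} as one block (2 orders) and {Ivy,Priya} as another (2 orders).
That leaves 7 units to arrange: 2 × 2 × 7! = 4 × 5040 = 20160.

20160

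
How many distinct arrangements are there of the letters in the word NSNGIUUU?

Letter multiplicities in NSNGIUUU: G×1, I×1, N×2, S×1, U×3.
Dividing 8! = 40320 by 3!·2! = 12 for the repeated letters gives 3360.

3360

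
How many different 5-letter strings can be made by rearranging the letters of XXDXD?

XXDXD has 5 letters with D appearing twice and X appearing 3 times.
So there are 5! / (3!·2!) = 10 distinguishable arrangements.

10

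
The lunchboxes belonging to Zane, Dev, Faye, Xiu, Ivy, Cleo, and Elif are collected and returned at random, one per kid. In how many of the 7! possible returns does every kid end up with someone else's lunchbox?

Count assignments avoiding every fixed point. For any j of the 7 kids fixed to their own lunchbox, the other 7−j can be arranged in (7−j)! ways.
By inclusion–exclusion this is Σ_{j=0}^{7} (−1)^j C(7,j)·(7−j)!.
Computing: 5040 − 5040 + 2520 − 840 + 210 − 42 + 7 − 1 = 1854.

1854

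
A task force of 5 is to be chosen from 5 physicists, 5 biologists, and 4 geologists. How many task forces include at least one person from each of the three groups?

Total 5-person selections from all 14: C(14,5) = 2002.
Selections missing a whole group: no physicists → C(9,5) = 126; no biologists → C(9,5) = 126; no geologists → C(10,5) = 252.
Add back selections omitting two groups (i.e. drawn from a single group): C(5,5) + C(5,5) + C(4,5) = 2.
By inclusion–exclusion: 2002 − 504 + 2 = 1500.

1500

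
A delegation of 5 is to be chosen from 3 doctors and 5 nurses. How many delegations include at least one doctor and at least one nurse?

Total 5-person selections from all 8: C(8,5) = 56.
Selections missing a whole group: no doctors → C(5,5) = 1; no nurses → C(3,5) = 0.
Both groups omitted at once is impossible, so 56 − 1 = 55.

55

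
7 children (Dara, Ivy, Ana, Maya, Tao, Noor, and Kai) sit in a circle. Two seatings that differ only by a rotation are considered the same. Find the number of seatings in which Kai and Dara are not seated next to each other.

Without the restriction there are (6)! = 720 seatings.
Seatings with Kai beside Dara: treat them as a block with 2 internal orders, giving 2 × (5)! = 240.
Subtracting, 720 − 240 = 480.

480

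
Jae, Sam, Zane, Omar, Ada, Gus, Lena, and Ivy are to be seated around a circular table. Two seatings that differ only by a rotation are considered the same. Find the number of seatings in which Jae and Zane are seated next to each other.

1440

Glue Jae and Zane into a block (2 internal orders). Seating 7 units around a circle gives (6)! arrangements.
So 2 × (6)! = 2 × 720 = 1440.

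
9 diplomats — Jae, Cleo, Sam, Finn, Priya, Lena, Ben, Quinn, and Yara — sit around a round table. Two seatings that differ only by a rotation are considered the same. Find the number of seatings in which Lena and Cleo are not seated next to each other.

All circular seatings of 9 people number (8)! = 40320.
Those with Lena next to Cleo: fuse the pair into one unit and seat 8 units around a circle — 2·(7)! = 10080.
Subtracting, 40320 − 10080 = 30240.

30240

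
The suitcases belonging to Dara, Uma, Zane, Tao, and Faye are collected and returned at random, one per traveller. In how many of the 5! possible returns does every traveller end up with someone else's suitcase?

Let Aᵢ be the assignments in which traveller i gets their own suitcase. We want the size of the complement of A₁∪…∪A_5.
By inclusion–exclusion this is Σ_{j=0}^{5} (−1)^j C(5,j)·(5−j)!.
Computing: 120 − 120 + 60 − 20 + 5 − 1 = 44.

44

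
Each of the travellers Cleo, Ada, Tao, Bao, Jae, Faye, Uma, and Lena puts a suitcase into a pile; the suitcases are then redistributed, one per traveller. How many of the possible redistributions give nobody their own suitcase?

14833

Let Aᵢ be the assignments in which traveller i gets their own suitcase. We want the size of the complement of A₁∪…∪A_8.
By inclusion–exclusion this is Σ_{j=0}^{8} (−1)^j C(8,j)·(8−j)!.
Computing: 40320 − 40320 + 20160 − 6720 + 1680 − 336 + 56 − 8 + 1 = 14833.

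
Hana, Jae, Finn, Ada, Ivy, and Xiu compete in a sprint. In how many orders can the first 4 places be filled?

This is an ordered selection of 4 from 6: P(6,4).
That gives 6 × 5 × 4 × 3 = 360.

360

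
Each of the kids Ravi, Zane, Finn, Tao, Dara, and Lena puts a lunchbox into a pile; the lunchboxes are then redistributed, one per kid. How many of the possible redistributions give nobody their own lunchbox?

This is the derangement count D_6: permutations of 6 items with no fixed point.
By inclusion–exclusion this is Σ_{j=0}^{6} (−1)^j C(6,j)·(6−j)!.
Computing: 720 − 720 + 360 − 120 + 30 − 6 + 1 = 265.

265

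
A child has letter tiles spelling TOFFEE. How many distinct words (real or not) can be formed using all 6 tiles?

180

The 6 letters of TOFFEE have repeats: E appearing twice and F appearing twice.
Dividing 6! = 720 by 2!·2! = 4 for the repeated letters gives 180.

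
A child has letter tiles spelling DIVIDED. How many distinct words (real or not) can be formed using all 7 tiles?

420

DIVIDED has 7 letters with D appearing 3 times and I appearing twice.
Dividing 7! = 5040 by 3!·2! = 12 for the repeated letters gives 420.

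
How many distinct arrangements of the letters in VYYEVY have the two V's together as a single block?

20

Treat the 2 copies of V as a single block. The multiset to arrange is then {VV, E, Y, Y, Y}, 5 items in all.
That gives (5)!/(3!) = 20 arrangements.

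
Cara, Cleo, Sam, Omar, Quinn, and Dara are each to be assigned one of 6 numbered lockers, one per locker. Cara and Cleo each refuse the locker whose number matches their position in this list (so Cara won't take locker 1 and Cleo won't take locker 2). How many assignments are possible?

Let Aᵢ (for i ∈ {1, 2}) be the placements that put person i in their forbidden locker. Any j of these fix j positions, leaving (6−j)! ways to fill the rest, and there are C(2,j) ways to pick which j.
By inclusion–exclusion, the number of valid placements is Σ_{j=0}^{2} (−1)^j C(2,j)·(6−j)!.
Computing: 720 − 240 + 24 = 504.

504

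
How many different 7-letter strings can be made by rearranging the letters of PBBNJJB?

420

The 7 letters of PBBNJJB have repeats: B appearing 3 times and J appearing twice.
Dividing 7! = 5040 by 3!·2! = 12 for the repeated letters gives 420.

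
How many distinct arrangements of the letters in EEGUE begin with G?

With the first slot taken by G, it remains to arrange the other 4 letters (EEUE).
Those 4 letters have E appearing 3 times, giving (4)!/(3!) = 4.

4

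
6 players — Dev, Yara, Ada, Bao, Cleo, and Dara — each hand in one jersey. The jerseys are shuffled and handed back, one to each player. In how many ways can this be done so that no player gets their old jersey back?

This is the derangement count D_6: permutations of 6 items with no fixed point.
By inclusion–exclusion this is Σ_{j=0}^{6} (−1)^j C(6,j)·(6−j)!.
Computing: 720 − 720 + 360 − 120 + 30 − 6 + 1 = 265.

265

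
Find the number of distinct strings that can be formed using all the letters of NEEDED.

Letter multiplicities in NEEDED: D×2, E×3, N×1.
The number of distinct arrangements is 6!/(3!·2!) = 720/12 = 60.

60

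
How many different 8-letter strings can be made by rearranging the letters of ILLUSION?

ILLUSION has 8 letters with I appearing twice and L appearing twice.
Dividing 8! = 40320 by 2!·2! = 4 for the repeated letters gives 10080.

10080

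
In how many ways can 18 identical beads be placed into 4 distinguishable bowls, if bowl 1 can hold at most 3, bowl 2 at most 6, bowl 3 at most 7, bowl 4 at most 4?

10

Without the upper bounds there are C(21,3) = 1330 ways to split 18 among 4 bowls.
Subtract solutions that violate a single cap (substitute x_i' = x_i − (cap_i+1)): x_1 ≥ 4 gives C(17,3) = 680; x_2 ≥ 7 gives C(14,3) = 364; x_3 ≥ 8 gives C(13,3) = 286; x_4 ≥ 5 gives C(16,3) = 560. Together 1890.
Add back pairs where two caps are both exceeded: 120 + 84 + 220 + 20 + 84 + 56 = 584.
Subtract triples: 0 + 10 + 4 + 0 = 14.
By inclusion–exclusion the count is 1330 − 1890 + 584 − 14 = 10.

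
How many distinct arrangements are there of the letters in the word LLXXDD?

90

LLXXDD has 6 letters with D appearing twice, L appearing twice, and X appearing twice.
The number of distinct arrangements is 6!/(2!·2!·2!) = 720/8 = 90.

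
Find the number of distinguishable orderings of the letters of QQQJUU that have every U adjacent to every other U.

Treat the 2 copies of U as a single block. The multiset to arrange is then {UU, J, Q, Q, Q}, 5 items in all.
That gives (5)!/(3!) = 20 arrangements.

20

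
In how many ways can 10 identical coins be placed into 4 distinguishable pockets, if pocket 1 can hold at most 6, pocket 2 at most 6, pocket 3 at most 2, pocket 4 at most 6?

109

Without the upper bounds there are C(13,3) = 286 ways to split 10 among 4 pockets.
Subtract solutions that violate a single cap (substitute x_i' = x_i − (cap_i+1)): x_1 ≥ 7 gives C(6,3) = 20; x_2 ≥ 7 gives C(6,3) = 20; x_3 ≥ 3 gives C(10,3) = 120; x_4 ≥ 7 gives C(6,3) = 20. Together 180.
Add back pairs where two caps are both exceeded: 0 + 1 + 0 + 1 + 0 + 1 = 3.
By inclusion–exclusion the count is 286 − 180 + 3 = 109.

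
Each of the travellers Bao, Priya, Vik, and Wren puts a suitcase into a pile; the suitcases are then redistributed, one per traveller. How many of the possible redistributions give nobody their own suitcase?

Count assignments avoiding every fixed point. For any j of the 4 travellers fixed to their own suitcase, the other 4−j can be arranged in (4−j)! ways.
By inclusion–exclusion this is Σ_{j=0}^{4} (−1)^j C(4,j)·(4−j)!.
Computing: 24 − 24 + 12 − 4 + 1 = 9.

9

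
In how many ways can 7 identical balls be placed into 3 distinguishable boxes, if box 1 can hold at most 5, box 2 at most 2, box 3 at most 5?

By stars and bars, unrestricted non-negative solutions to x_1+…+x_3 = 7 number C(7+2,2) = 36.
Subtract solutions that violate a single cap (substitute x_i' = x_i − (cap_i+1)): x_1 ≥ 6 gives C(3,2) = 3; x_2 ≥ 3 gives C(6,2) = 15; x_3 ≥ 6 gives C(3,2) = 3. Together 21.
No two caps can be exceeded simultaneously, so the pair terms are all 0.
By inclusion–exclusion the count is 36 − 21 + 0 = 15.

15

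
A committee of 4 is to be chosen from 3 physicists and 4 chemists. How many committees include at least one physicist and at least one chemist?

34

Total 4-person selections from all 7: C(7,4) = 35.
Subtract selections that omit an entire group: no physicists → C(4,4) = 1; no chemists → C(3,4) = 0.
Both groups omitted at once is impossible, so 35 − 1 = 34.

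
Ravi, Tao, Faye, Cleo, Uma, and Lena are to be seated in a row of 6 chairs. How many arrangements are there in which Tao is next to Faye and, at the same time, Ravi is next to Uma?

Treat {Tao,Faye} as one block (2 orders) and {Ravi,Uma} as another (2 orders).
That leaves 4 units to arrange: 2 × 2 × 4! = 4 × 24 = 96.

96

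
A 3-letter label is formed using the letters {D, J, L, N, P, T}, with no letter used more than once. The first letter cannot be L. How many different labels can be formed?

100

The first letter has 6−1 = 5 choices (anything except L).
The remaining 2 letters are filled from the other 5 symbols without repetition: 5 × 4 = 20.
Total: 5 × 20 = 100.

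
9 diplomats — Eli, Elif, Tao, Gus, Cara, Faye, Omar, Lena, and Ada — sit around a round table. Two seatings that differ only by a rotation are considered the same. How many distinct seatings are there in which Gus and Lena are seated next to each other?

Glue Gus and Lena into a block (2 internal orders). Seating 8 units around a circle gives (7)! arrangements.
So 2 × (7)! = 2 × 5040 = 10080.

10080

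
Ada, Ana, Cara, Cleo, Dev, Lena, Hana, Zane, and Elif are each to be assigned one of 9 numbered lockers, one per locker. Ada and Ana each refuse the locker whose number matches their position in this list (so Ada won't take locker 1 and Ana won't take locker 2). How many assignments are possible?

287280

Let Aᵢ (for i ∈ {1, 2}) be the placements that put person i in their forbidden locker. Any j of these fix j positions, leaving (9−j)! ways to fill the rest, and there are C(2,j) ways to pick which j.
By inclusion–exclusion, the number of valid placements is Σ_{j=0}^{2} (−1)^j C(2,j)·(9−j)!.
Computing: 362880 − 80640 + 5040 = 287280.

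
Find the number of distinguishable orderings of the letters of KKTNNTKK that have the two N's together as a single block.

105

Treat the 2 copies of N as a single block. The multiset to arrange is then {NN, K, K, K, K, T, T}, 7 items in all.
That gives (7)!/(4!·2!) = 105 arrangements.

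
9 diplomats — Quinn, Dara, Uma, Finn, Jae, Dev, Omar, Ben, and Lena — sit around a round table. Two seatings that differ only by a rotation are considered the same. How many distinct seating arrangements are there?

40320

Seat Quinn anywhere (absorbing the rotational symmetry), then permute the other 8: (8)! = 40320.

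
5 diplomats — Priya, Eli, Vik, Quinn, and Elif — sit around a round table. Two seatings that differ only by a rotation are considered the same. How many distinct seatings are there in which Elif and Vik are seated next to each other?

Glue Elif and Vik into a block (2 internal orders). Seating 4 units around a circle gives (3)! arrangements.
So 2 × (3)! = 2 × 6 = 12.

12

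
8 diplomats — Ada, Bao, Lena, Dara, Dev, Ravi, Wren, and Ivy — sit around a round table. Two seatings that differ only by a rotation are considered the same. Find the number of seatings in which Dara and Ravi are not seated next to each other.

All circular seatings of 8 people number (7)! = 5040.
Those with Dara next to Ravi: fuse the pair into one unit and seat 7 units around a circle — 2·(6)! = 1440.
Subtracting, 5040 − 1440 = 3600.

3600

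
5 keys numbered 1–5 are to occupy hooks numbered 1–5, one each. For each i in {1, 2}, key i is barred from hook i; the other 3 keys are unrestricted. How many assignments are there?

Let Aᵢ (for i ∈ {1, 2}) be the placements that put key i in its forbidden hook. Any j of these fix j positions, leaving (5−j)! ways to fill the rest, and there are C(2,j) ways to pick which j.
By inclusion–exclusion, the number of valid placements is Σ_{j=0}^{2} (−1)^j C(2,j)·(5−j)!.
Computing: 120 − 48 + 6 = 78.

78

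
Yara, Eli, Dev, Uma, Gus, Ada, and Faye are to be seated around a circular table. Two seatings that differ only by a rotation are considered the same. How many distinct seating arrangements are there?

Seat Yara anywhere (absorbing the rotational symmetry), then permute the other 6: (6)! = 720.

720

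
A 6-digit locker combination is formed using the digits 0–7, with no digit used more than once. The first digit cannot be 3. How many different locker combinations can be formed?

The first digit has 8−1 = 7 choices (anything except 3).
The remaining 5 digits are filled from the other 7 symbols without repetition: 7 × 6 × 5 × 4 × 3 = 2520.
Total: 7 × 2520 = 17640.

17640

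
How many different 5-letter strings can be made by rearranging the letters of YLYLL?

The 5 letters of YLYLL have repeats: L appearing 3 times and Y appearing twice.
So there are 5! / (3!·2!) = 10 distinguishable arrangements.

10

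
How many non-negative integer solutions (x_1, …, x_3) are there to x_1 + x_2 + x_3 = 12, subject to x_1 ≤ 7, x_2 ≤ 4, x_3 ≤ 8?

Ignoring the caps, the number of non-negative solutions to x_1+…+x_3 = 12 is C(14,2) = 91.
Subtract solutions that violate a single cap (substitute x_i' = x_i − (cap_i+1)): x_1 ≥ 8 gives C(6,2) = 15; x_2 ≥ 5 gives C(9,2) = 36; x_3 ≥ 9 gives C(5,2) = 10. Together 61.
No two caps can be exceeded simultaneously, so the pair terms are all 0.
By inclusion–exclusion the count is 91 − 61 + 0 = 30.

30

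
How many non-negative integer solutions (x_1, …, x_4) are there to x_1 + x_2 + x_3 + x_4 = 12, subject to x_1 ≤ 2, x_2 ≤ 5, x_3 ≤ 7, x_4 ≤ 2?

27

Ignoring the caps, the number of non-negative solutions to x_1+…+x_4 = 12 is C(15,3) = 455.
Subtract solutions that violate a single cap (substitute x_i' = x_i − (cap_i+1)): x_1 ≥ 3 gives C(12,3) = 220; x_2 ≥ 6 gives C(9,3) = 84; x_3 ≥ 8 gives C(7,3) = 35; x_4 ≥ 3 gives C(12,3) = 220. Together 559.
Add back pairs where two caps are both exceeded: 20 + 4 + 84 + 0 + 20 + 4 = 132.
Subtract triples: 0 + 1 + 0 + 0 = 1.
By inclusion–exclusion the count is 455 − 559 + 132 − 1 = 27.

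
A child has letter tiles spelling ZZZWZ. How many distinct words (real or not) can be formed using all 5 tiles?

The 5 letters of ZZZWZ have repeats: Z appearing 4 times.
So there are 5! / (4!) = 5 distinguishable arrangements.

5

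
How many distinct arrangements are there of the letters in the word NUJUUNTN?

Letter multiplicities in NUJUUNTN: J×1, N×3, T×1, U×3.
The number of distinct arrangements is 8!/(3!·3!) = 40320/36 = 1120.

1120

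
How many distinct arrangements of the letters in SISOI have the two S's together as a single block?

Treat the 2 copies of S as a single block. The multiset to arrange is then {SS, I, I, O}, 4 items in all.
That gives (4)!/(2!) = 12 arrangements.

12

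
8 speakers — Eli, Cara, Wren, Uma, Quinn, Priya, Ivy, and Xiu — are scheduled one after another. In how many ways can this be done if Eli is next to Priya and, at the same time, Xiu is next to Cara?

2880

Treat {Eli,Priya} as one block (2 orders) and {Xiu,Cara} as another (2 orders).
That leaves 6 units to arrange: 2 × 2 × 6! = 4 × 720 = 2880.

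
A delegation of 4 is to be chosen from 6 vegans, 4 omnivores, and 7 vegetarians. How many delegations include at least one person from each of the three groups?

Total 4-person selections from all 17: C(17,4) = 2380.
Subtract selections that omit an entire group: no vegans → C(11,4) = 330; no omnivores → C(13,4) = 715; no vegetarians → C(10,4) = 210.
Add back selections omitting two groups (i.e. drawn from a single group): C(6,4) + C(4,4) + C(7,4) = 51.
By inclusion–exclusion: 2380 − 1255 + 51 = 1176.

1176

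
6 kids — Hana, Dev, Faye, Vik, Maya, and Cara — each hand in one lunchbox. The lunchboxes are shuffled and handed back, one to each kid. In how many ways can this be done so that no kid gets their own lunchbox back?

265

Count assignments avoiding every fixed point. For any j of the 6 kids fixed to their own lunchbox, the other 6−j can be arranged in (6−j)! ways.
By inclusion–exclusion this is Σ_{j=0}^{6} (−1)^j C(6,j)·(6−j)!.
Computing: 720 − 720 + 360 − 120 + 30 − 6 + 1 = 265.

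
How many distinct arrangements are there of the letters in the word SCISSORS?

Letter multiplicities in SCISSORS: C×1, I×1, O×1, R×1, S×4.
The number of distinct arrangements is 8!/(4!) = 40320/24 = 1680.

1680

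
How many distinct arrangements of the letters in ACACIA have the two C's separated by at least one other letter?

There are 6!/(3!·2!) = 60 arrangements of ACACIA in total.
If the two C's are adjacent, glue them into one block, leaving 5 items to arrange: (5)!/(3!) = 20 ways.
Hence 60 − 20 = 40.

40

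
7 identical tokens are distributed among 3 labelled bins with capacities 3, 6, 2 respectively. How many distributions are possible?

Without the upper bounds there are C(9,2) = 36 ways to split 7 among 3 bins.
Subtract solutions that violate a single cap (substitute x_i' = x_i − (cap_i+1)): x_1 ≥ 4 gives C(5,2) = 10; x_2 ≥ 7 gives C(2,2) = 1; x_3 ≥ 3 gives C(6,2) = 15. Together 26.
Add back pairs where two caps are both exceeded: 0 + 1 + 0 = 1.
By inclusion–exclusion the count is 36 − 26 + 1 = 11.

11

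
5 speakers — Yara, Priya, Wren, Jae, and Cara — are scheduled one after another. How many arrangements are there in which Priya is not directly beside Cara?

Of the 5! = 120 arrangements, those with Priya and Cara adjacent number 2 × 4! = 48 (treat the pair as a block with 2 internal orders).
So 120 − 48 = 72 arrangements keep them apart.

72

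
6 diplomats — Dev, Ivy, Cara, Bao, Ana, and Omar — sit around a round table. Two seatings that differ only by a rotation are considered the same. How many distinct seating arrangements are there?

120

Fix one person's seat to break rotational symmetry; the remaining 5 people can be arranged in (5)! = 120 ways.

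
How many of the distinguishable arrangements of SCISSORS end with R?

With the last slot taken by R, it remains to arrange the other 7 letters (SCISSOS).
Those 7 letters have S appearing 4 times, giving (7)!/(4!) = 210.

210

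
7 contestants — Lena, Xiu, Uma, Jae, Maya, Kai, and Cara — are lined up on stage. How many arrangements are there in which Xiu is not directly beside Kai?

There are 7! = 5040 arrangements in all. If Xiu and Kai are adjacent, merging them into one block gives 2·(6)! = 1440 arrangements.
So 5040 − 1440 = 3600 arrangements keep them apart.

3600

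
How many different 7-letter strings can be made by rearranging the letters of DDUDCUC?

Letter multiplicities in DDUDCUC: C×2, D×3, U×2.
The number of distinct arrangements is 7!/(3!·2!·2!) = 5040/24 = 210.

210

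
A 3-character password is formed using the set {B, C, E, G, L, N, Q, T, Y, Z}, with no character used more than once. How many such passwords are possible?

Choose and order 3 of the 10 symbols: the first character has 10 options, the next 9, then 8.
That product is 10 × 9 × 8 = 720.

720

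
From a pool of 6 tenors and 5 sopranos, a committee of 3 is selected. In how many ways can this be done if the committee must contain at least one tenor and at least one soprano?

135

Total 3-person selections from all 11: C(11,3) = 165.
Selections missing a whole group: no tenors → C(5,3) = 10; no sopranos → C(6,3) = 20.
Both groups omitted at once is impossible, so 165 − 30 = 135.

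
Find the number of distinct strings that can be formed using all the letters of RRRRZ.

Letter multiplicities in RRRRZ: R×4, Z×1.
The number of distinct arrangements is 5!/(4!) = 120/24 = 5.

5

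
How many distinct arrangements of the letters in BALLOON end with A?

Fix A in the last position and arrange the remaining 6 letters.
Those 6 letters have L appearing twice and O appearing twice, giving (6)!/(2!·2!) = 180.

180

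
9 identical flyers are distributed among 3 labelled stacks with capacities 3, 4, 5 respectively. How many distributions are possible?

10

By stars and bars, unrestricted non-negative solutions to x_1+…+x_3 = 9 number C(9+2,2) = 55.
Subtract solutions that violate a single cap (substitute x_i' = x_i − (cap_i+1)): x_1 ≥ 4 gives C(7,2) = 21; x_2 ≥ 5 gives C(6,2) = 15; x_3 ≥ 6 gives C(5,2) = 10. Together 46.
Add back pairs where two caps are both exceeded: 1 + 0 + 0 = 1.
By inclusion–exclusion the count is 55 − 46 + 1 = 10.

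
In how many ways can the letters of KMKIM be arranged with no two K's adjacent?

Total arrangements of KMKIM: 5!/(2!·2!) = 30.
Arrangements with the K's together: treat KK as one letter, giving (4)!/(2!) = 12.
Hence 30 − 12 = 18.

18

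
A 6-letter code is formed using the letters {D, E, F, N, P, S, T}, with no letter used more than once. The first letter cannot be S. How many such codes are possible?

The first letter has 7−1 = 6 choices (anything except S).
The remaining 5 letters are filled from the other 6 symbols without repetition: 6 × 5 × 4 × 3 × 2 = 720.
Total: 6 × 720 = 4320.

4320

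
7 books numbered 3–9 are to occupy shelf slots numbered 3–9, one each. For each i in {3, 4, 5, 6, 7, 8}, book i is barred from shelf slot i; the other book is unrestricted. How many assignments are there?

Let Aᵢ (for 3 ≤ i ≤ 8) be the placements that put book i in its forbidden shelf slot. Any j of these fix j positions, leaving (7−j)! ways to fill the rest, and there are C(6,j) ways to pick which j.
By inclusion–exclusion, the number of valid placements is Σ_{j=0}^{6} (−1)^j C(6,j)·(7−j)!.
Computing: 5040 − 4320 + 1800 − 480 + 90 − 12 + 1 = 2119.

2119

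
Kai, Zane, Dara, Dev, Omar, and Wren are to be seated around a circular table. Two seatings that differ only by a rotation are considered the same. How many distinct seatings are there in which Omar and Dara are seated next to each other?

48

Glue Omar and Dara into a block (2 internal orders). Seating 5 units around a circle gives (4)! arrangements.
So 2 × (4)! = 2 × 24 = 48.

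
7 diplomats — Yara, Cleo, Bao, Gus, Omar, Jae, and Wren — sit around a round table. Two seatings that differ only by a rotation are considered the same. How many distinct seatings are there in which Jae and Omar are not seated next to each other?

480

All circular seatings of 7 people number (6)! = 720.
Seatings with Jae beside Omar: treat them as a block with 2 internal orders, giving 2 × (5)! = 240.
Subtracting, 720 − 240 = 480.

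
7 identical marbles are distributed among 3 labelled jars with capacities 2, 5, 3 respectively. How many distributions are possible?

9

Ignoring the caps, the number of non-negative solutions to x_1+…+x_3 = 7 is C(9,2) = 36.
Subtract solutions that violate a single cap (substitute x_i' = x_i − (cap_i+1)): x_1 ≥ 3 gives C(6,2) = 15; x_2 ≥ 6 gives C(3,2) = 3; x_3 ≥ 4 gives C(5,2) = 10. Together 28.
Add back pairs where two caps are both exceeded: 0 + 1 + 0 = 1.
By inclusion–exclusion the count is 36 − 28 + 1 = 9.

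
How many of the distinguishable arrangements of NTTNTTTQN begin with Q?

With the first slot taken by Q, it remains to arrange the other 8 letters (NTTNTTTN).
Those 8 letters have N appearing 3 times and T appearing 5 times, giving (8)!/(5!·3!) = 56.

56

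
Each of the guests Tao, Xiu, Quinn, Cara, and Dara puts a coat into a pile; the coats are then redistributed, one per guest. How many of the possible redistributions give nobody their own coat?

44

Count assignments avoiding every fixed point. For any j of the 5 guests fixed to their own coat, the other 5−j can be arranged in (5−j)! ways.
By inclusion–exclusion this is Σ_{j=0}^{5} (−1)^j C(5,j)·(5−j)!.
Computing: 120 − 120 + 60 − 20 + 5 − 1 = 44.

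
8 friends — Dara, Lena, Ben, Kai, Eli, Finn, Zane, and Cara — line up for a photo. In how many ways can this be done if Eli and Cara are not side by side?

There are 8! = 40320 arrangements in all. If Eli and Cara are adjacent, merging them into one block gives 2·(7)! = 10080 arrangements.
Complementary counting: 40320 − 10080 = 30240.

30240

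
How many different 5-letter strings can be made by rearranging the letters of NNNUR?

20

The 5 letters of NNNUR have repeats: N appearing 3 times.
The number of distinct arrangements is 5!/(3!) = 120/6 = 20.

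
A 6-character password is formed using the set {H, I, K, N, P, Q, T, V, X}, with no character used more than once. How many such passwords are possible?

With no repetition, fill the 6 characters in order: 9 choices, then 8, down to 4.
9 × 8 × 7 × 6 × 5 × 4 = 60480.

60480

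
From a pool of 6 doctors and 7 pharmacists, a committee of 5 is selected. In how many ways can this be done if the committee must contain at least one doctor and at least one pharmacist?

Total 5-person selections from all 13: C(13,5) = 1287.
Selections missing a whole group: no doctors → C(7,5) = 21; no pharmacists → C(6,5) = 6.
Both groups omitted at once is impossible, so 1287 − 27 = 1260.

1260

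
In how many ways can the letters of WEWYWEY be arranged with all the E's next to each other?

Treat the 2 copies of E as a single block. The multiset to arrange is then {EE, W, W, W, Y, Y}, 6 items in all.
That gives (6)!/(3!·2!) = 60 arrangements.

60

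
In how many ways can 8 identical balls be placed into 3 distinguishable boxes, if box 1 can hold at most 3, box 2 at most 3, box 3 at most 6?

Ignoring the caps, the number of non-negative solutions to x_1+…+x_3 = 8 is C(10,2) = 45.
Subtract solutions that violate a single cap (substitute x_i' = x_i − (cap_i+1)): x_1 ≥ 4 gives C(6,2) = 15; x_2 ≥ 4 gives C(6,2) = 15; x_3 ≥ 7 gives C(3,2) = 3. Together 33.
Add back pairs where two caps are both exceeded: 1 + 0 + 0 = 1.
By inclusion–exclusion the count is 45 − 33 + 1 = 13.

13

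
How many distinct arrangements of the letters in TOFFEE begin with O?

30

Fix O in the first position and arrange the remaining 5 letters.
Those 5 letters have E appearing twice and F appearing twice, giving (5)!/(2!·2!) = 30.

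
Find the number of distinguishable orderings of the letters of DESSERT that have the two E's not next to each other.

900

Total arrangements of DESSERT: 7!/(2!·2!) = 1260.
If the two E's are adjacent, glue them into one block, leaving 6 items to arrange: (6)!/(2!) = 360 ways.
Hence 1260 − 360 = 900.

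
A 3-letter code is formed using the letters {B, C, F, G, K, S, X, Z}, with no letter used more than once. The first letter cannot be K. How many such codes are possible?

The first letter has 8−1 = 7 choices (anything except K).
The remaining 2 letters are filled from the other 7 symbols without repetition: 7 × 6 = 42.
Total: 7 × 42 = 294.

294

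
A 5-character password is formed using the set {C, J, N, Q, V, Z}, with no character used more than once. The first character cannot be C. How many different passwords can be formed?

The first character has 6−1 = 5 choices (anything except C).
The remaining 4 characters are filled from the other 5 symbols without repetition: 5 × 4 × 3 × 2 = 120.
Total: 5 × 120 = 600.

600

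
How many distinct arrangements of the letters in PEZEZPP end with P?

90

Fix P in the last position and arrange the remaining 6 letters.
Those 6 letters have E appearing twice, P appearing twice, and Z appearing twice, giving (6)!/(2!·2!·2!) = 90.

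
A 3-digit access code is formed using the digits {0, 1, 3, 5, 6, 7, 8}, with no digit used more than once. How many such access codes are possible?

This is a permutation of 3 out of 7: P(7,3) = 7!/4!.
That product is 7 × 6 × 5 = 210.

210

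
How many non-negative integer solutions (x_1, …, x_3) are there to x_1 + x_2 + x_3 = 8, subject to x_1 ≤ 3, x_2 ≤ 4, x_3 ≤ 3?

Ignoring the caps, the number of non-negative solutions to x_1+…+x_3 = 8 is C(10,2) = 45.
Subtract solutions that violate a single cap (substitute x_i' = x_i − (cap_i+1)): x_1 ≥ 4 gives C(6,2) = 15; x_2 ≥ 5 gives C(5,2) = 10; x_3 ≥ 4 gives C(6,2) = 15. Together 40.
Add back pairs where two caps are both exceeded: 0 + 1 + 0 = 1.
By inclusion–exclusion the count is 45 − 40 + 1 = 6.

6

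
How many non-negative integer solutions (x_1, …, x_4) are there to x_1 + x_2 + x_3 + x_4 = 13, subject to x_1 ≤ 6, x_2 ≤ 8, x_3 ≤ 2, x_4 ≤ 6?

By stars and bars, unrestricted non-negative solutions to x_1+…+x_4 = 13 number C(13+3,3) = 560.
Subtract solutions that violate a single cap (substitute x_i' = x_i − (cap_i+1)): x_1 ≥ 7 gives C(9,3) = 84; x_2 ≥ 9 gives C(7,3) = 35; x_3 ≥ 3 gives C(13,3) = 286; x_4 ≥ 7 gives C(9,3) = 84. Together 489.
Add back pairs where two caps are both exceeded: 0 + 20 + 0 + 4 + 0 + 20 = 44.
By inclusion–exclusion the count is 560 − 489 + 44 = 115.

115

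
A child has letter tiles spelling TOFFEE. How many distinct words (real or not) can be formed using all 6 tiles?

Letter multiplicities in TOFFEE: E×2, F×2, O×1, T×1.
The number of distinct arrangements is 6!/(2!·2!) = 720/4 = 180.

180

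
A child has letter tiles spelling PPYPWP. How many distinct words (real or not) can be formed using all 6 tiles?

30

The 6 letters of PPYPWP have repeats: P appearing 4 times.
The number of distinct arrangements is 6!/(4!) = 720/24 = 30.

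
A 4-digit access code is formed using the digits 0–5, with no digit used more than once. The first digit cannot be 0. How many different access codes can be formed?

The first digit has 6−1 = 5 choices (anything except 0).
The remaining 3 digits are filled from the other 5 symbols without repetition: 5 × 4 × 3 = 60.
Total: 5 × 60 = 300.

300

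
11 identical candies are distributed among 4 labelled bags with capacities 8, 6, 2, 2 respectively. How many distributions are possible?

53

By stars and bars, unrestricted non-negative solutions to x_1+…+x_4 = 11 number C(11+3,3) = 364.
Subtract solutions that violate a single cap (substitute x_i' = x_i − (cap_i+1)): x_1 ≥ 9 gives C(5,3) = 10; x_2 ≥ 7 gives C(7,3) = 35; x_3 ≥ 3 gives C(11,3) = 165; x_4 ≥ 3 gives C(11,3) = 165. Together 375.
Add back pairs where two caps are both exceeded: 0 + 0 + 0 + 4 + 4 + 56 = 64.
By inclusion–exclusion the count is 364 − 375 + 64 = 53.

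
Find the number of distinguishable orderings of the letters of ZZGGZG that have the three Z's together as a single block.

4

Treat the 3 copies of Z as a single block. The multiset to arrange is then {ZZZ, G, G, G}, 4 items in all.
That gives (4)!/(3!) = 4 arrangements.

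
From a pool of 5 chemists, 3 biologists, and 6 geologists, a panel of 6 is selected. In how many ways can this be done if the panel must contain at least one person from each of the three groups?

With no constraint there are C(14,6) = 3003 possible selections.
Selections missing a whole group: no chemists → C(9,6) = 84; no biologists → C(11,6) = 462; no geologists → C(8,6) = 28.
Add back selections omitting two groups (i.e. drawn from a single group): C(5,6) + C(3,6) + C(6,6) = 1.
By inclusion–exclusion: 3003 − 574 + 1 = 2430.

2430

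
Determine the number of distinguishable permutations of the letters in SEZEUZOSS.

The 9 letters of SEZEUZOSS have repeats: E appearing twice, S appearing 3 times, and Z appearing twice.
So there are 9! / (3!·2!·2!) = 15120 distinguishable arrangements.

15120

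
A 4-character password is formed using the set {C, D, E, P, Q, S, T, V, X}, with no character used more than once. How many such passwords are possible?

With no repetition, fill the 4 characters in order: 9 choices, then 8, down to 6.
9 × 8 × 7 × 6 = 3024.

3024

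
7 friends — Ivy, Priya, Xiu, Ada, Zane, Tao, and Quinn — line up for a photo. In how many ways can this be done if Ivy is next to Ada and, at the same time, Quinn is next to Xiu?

Treat {Ivy,Ada} as one block (2 orders) and {Quinn,Xiu} as another (2 orders).
That leaves 5 units to arrange: 2 × 2 × 5! = 4 × 120 = 480.

480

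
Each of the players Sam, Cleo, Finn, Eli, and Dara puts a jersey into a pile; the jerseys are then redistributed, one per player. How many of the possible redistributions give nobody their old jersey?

Count assignments avoiding every fixed point. For any j of the 5 players fixed to their old jersey, the other 5−j can be arranged in (5−j)! ways.
By inclusion–exclusion this is Σ_{j=0}^{5} (−1)^j C(5,j)·(5−j)!.
Computing: 120 − 120 + 60 − 20 + 5 − 1 = 44.

44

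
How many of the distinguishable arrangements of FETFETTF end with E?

140

With the last slot taken by E, it remains to arrange the other 7 letters (FTFETTF).
Those 7 letters have F appearing 3 times and T appearing 3 times, giving (7)!/(3!·3!) = 140.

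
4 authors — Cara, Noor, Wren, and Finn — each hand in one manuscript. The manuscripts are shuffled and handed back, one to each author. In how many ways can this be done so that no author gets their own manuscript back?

Let Aᵢ be the assignments in which author i gets their own manuscript. We want the size of the complement of A₁∪…∪A_4.
By inclusion–exclusion this is Σ_{j=0}^{4} (−1)^j C(4,j)·(4−j)!.
Computing: 24 − 24 + 12 − 4 + 1 = 9.

9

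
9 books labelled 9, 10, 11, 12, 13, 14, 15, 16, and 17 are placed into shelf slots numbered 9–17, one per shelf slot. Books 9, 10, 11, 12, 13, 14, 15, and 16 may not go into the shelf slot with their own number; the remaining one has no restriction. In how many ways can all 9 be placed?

Let Aᵢ (for 9 ≤ i ≤ 16) be the placements that put book i in its forbidden shelf slot. Any j of these fix j positions, leaving (9−j)! ways to fill the rest, and there are C(8,j) ways to pick which j.
By inclusion–exclusion, the number of valid placements is Σ_{j=0}^{8} (−1)^j C(8,j)·(9−j)!.
Computing: 362880 − 322560 + 141120 − 40320 + 8400 − 1344 + 168 − 16 + 1 = 148329.

148329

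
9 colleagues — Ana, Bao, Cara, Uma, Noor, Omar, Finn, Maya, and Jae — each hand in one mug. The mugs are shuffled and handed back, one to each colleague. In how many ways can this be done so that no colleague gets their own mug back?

Count assignments avoiding every fixed point. For any j of the 9 colleagues fixed to their own mug, the other 9−j can be arranged in (9−j)! ways.
By inclusion–exclusion this is Σ_{j=0}^{9} (−1)^j C(9,j)·(9−j)!.
Computing: 362880 − 362880 + 181440 − 60480 + 15120 − 3024 + 504 − 72 + 9 − 1 = 133496.

133496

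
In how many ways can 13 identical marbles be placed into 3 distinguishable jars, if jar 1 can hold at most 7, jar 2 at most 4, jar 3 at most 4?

Ignoring the caps, the number of non-negative solutions to x_1+…+x_3 = 13 is C(15,2) = 105.
Subtract solutions that violate a single cap (substitute x_i' = x_i − (cap_i+1)): x_1 ≥ 8 gives C(7,2) = 21; x_2 ≥ 5 gives C(10,2) = 45; x_3 ≥ 5 gives C(10,2) = 45. Together 111.
Add back pairs where two caps are both exceeded: 1 + 1 + 10 = 12.
By inclusion–exclusion the count is 105 − 111 + 12 = 6.

6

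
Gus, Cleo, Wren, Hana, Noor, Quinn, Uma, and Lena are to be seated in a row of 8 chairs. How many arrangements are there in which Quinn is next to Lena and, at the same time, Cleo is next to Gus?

2880

Treat {Quinn,Lena} as one block (2 orders) and {Cleo,Gus} as another (2 orders).
That leaves 6 units to arrange: 2 × 2 × 6! = 4 × 720 = 2880.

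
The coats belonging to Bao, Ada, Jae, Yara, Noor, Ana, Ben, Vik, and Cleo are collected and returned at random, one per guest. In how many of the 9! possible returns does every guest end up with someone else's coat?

133496

Count assignments avoiding every fixed point. For any j of the 9 guests fixed to their own coat, the other 9−j can be arranged in (9−j)! ways.
By inclusion–exclusion this is Σ_{j=0}^{9} (−1)^j C(9,j)·(9−j)!.
Computing: 362880 − 362880 + 181440 − 60480 + 15120 − 3024 + 504 − 72 + 9 − 1 = 133496.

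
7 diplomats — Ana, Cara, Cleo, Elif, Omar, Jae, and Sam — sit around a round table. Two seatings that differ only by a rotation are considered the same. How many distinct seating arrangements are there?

Fix one person's seat to break rotational symmetry; the remaining 6 people can be arranged in (6)! = 720 ways.

720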